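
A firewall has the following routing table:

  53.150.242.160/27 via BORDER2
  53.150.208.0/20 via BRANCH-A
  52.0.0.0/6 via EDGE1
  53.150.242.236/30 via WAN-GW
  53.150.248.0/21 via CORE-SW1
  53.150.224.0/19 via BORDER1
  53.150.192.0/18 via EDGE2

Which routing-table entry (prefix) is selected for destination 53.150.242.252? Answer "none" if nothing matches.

Entries matching 53.150.242.252:
  52.0.0.0/6 (52.0.0.0 - 55.255.255.255)
  53.150.192.0/18 (53.150.192.0 - 53.150.255.255)
  53.150.224.0/19 (53.150.224.0 - 53.150.255.255)
Most specific is 53.150.224.0/19.

53.150.224.0/19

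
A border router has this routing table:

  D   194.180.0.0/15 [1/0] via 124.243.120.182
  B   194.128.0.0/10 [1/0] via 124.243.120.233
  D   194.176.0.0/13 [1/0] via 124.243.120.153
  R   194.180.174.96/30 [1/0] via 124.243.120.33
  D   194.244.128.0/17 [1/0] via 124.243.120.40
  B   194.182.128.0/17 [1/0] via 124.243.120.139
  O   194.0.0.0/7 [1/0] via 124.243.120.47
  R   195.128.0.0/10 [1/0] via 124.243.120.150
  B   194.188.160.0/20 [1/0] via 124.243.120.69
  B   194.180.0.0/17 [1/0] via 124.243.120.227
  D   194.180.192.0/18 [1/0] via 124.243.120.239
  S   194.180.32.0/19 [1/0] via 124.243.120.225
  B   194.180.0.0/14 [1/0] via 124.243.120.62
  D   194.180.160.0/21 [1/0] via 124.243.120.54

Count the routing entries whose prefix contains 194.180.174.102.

Prefixes containing 194.180.174.102:
  194.0.0.0/7 (194.0.0.0 - 195.255.255.255)
  194.128.0.0/10 (194.128.0.0 - 194.191.255.255)
  194.176.0.0/13 (194.176.0.0 - 194.183.255.255)
  194.180.0.0/14 (194.180.0.0 - 194.183.255.255)
  194.180.0.0/15 (194.180.0.0 - 194.181.255.255)
Total matching entries: 5.

5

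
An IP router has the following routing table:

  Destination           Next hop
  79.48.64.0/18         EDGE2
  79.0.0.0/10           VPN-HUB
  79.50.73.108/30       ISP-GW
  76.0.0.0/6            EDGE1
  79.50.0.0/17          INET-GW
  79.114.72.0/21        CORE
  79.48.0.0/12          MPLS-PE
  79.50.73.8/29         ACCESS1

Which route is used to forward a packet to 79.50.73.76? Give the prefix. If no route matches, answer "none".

79.50.0.0/17

Entries matching 79.50.73.76:
  76.0.0.0/6 (76.0.0.0 - 79.255.255.255)
  79.0.0.0/10 (79.0.0.0 - 79.63.255.255)
  79.48.0.0/12 (79.48.0.0 - 79.63.255.255)
  79.50.0.0/17 (79.50.0.0 - 79.50.127.255)
Most specific is 79.50.0.0/17.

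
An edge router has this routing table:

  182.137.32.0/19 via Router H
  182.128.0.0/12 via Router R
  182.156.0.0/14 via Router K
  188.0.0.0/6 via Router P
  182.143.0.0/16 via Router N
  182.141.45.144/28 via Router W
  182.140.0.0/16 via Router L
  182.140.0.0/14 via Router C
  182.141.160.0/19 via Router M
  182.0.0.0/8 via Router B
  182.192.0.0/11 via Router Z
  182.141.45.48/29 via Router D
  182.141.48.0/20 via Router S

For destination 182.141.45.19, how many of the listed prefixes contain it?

Prefixes containing 182.141.45.19:
  182.0.0.0/8 (182.0.0.0 - 182.255.255.255)
  182.128.0.0/12 (182.128.0.0 - 182.143.255.255)
  182.140.0.0/14 (182.140.0.0 - 182.143.255.255)
Total matching entries: 3.

3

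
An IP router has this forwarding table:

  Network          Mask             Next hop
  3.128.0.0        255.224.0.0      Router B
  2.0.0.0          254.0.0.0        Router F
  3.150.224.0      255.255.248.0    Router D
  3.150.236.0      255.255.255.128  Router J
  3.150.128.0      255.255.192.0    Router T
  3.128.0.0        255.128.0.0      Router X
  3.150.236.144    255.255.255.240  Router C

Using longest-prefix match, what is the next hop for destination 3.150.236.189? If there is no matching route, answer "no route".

Router B

Routes whose prefix contains 3.150.236.189:
  2.0.0.0/7 (2.0.0.0 - 3.255.255.255) -> Router F
  3.128.0.0/9 (3.128.0.0 - 3.255.255.255) -> Router X
  3.128.0.0/11 (3.128.0.0 - 3.159.255.255) -> Router B
More-specific entries that do NOT match:
  3.150.236.144/28 (3.150.236.144 - 3.150.236.159) does not contain 3.150.236.189
  3.150.236.0/25 (3.150.236.0 - 3.150.236.127) does not contain 3.150.236.189
  3.150.224.0/21 (3.150.224.0 - 3.150.231.255) does not contain 3.150.236.189
  3.150.128.0/18 (3.150.128.0 - 3.150.191.255) does not contain 3.150.236.189
Longest matching prefix is /11 -> next hop Router B.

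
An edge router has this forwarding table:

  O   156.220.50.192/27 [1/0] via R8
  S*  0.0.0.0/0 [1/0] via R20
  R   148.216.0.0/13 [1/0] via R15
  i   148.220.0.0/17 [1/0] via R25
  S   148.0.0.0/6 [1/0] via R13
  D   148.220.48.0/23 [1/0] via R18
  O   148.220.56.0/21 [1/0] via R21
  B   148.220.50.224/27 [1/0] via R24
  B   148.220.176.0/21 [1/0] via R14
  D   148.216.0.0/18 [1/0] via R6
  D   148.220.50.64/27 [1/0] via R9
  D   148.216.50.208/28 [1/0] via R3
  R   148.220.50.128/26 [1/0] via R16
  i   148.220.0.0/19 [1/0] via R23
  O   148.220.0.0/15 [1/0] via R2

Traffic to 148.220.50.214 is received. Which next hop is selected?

R25

Routes whose prefix contains 148.220.50.214:
  0.0.0.0/0 (default, matches everything) -> R20
  148.0.0.0/6 (148.0.0.0 - 151.255.255.255) -> R13
  148.216.0.0/13 (148.216.0.0 - 148.223.255.255) -> R15
  148.220.0.0/15 (148.220.0.0 - 148.221.255.255) -> R2
  148.220.0.0/17 (148.220.0.0 - 148.220.127.255) -> R25
More-specific entries that do NOT match:
  148.216.50.208/28 (148.216.50.208 - 148.216.50.223) does not contain 148.220.50.214
  156.220.50.192/27 (156.220.50.192 - 156.220.50.223) does not contain 148.220.50.214
  148.220.50.224/27 (148.220.50.224 - 148.220.50.255) does not contain 148.220.50.214
  148.220.50.64/27 (148.220.50.64 - 148.220.50.95) does not contain 148.220.50.214
  148.220.50.128/26 (148.220.50.128 - 148.220.50.191) does not contain 148.220.50.214
  148.220.48.0/23 (148.220.48.0 - 148.220.49.255) does not contain 148.220.50.214
  148.220.56.0/21 (148.220.56.0 - 148.220.63.255) does not contain 148.220.50.214
  148.220.176.0/21 (148.220.176.0 - 148.220.183.255) does not contain 148.220.50.214
  148.220.0.0/19 (148.220.0.0 - 148.220.31.255) does not contain 148.220.50.214
  148.216.0.0/18 (148.216.0.0 - 148.216.63.255) does not contain 148.220.50.214
Longest matching prefix is /17 -> next hop R25.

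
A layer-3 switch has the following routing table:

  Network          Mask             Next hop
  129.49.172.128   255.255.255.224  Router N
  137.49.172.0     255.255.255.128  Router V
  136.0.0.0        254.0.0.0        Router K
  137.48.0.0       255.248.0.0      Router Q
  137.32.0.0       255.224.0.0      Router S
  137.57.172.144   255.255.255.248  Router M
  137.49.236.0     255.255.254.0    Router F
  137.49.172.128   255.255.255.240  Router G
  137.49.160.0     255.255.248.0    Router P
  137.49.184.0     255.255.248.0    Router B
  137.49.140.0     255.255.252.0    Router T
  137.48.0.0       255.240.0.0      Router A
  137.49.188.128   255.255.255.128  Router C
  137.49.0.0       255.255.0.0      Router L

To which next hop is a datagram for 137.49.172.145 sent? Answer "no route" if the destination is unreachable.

Router L

Routes whose prefix contains 137.49.172.145:
  136.0.0.0/7 (136.0.0.0 - 137.255.255.255) -> Router K
  137.32.0.0/11 (137.32.0.0 - 137.63.255.255) -> Router S
  137.48.0.0/12 (137.48.0.0 - 137.63.255.255) -> Router A
  137.48.0.0/13 (137.48.0.0 - 137.55.255.255) -> Router Q
  137.49.0.0/16 (137.49.0.0 - 137.49.255.255) -> Router L
More-specific entries that do NOT match:
  137.57.172.144/29 (137.57.172.144 - 137.57.172.151) does not contain 137.49.172.145
  137.49.172.128/28 (137.49.172.128 - 137.49.172.143) does not contain 137.49.172.145
  129.49.172.128/27 (129.49.172.128 - 129.49.172.159) does not contain 137.49.172.145
  137.49.172.0/25 (137.49.172.0 - 137.49.172.127) does not contain 137.49.172.145
  137.49.188.128/25 (137.49.188.128 - 137.49.188.255) does not contain 137.49.172.145
  137.49.236.0/23 (137.49.236.0 - 137.49.237.255) does not contain 137.49.172.145
  137.49.140.0/22 (137.49.140.0 - 137.49.143.255) does not contain 137.49.172.145
  137.49.160.0/21 (137.49.160.0 - 137.49.167.255) does not contain 137.49.172.145
  137.49.184.0/21 (137.49.184.0 - 137.49.191.255) does not contain 137.49.172.145
Longest matching prefix is /16 -> next hop Router L.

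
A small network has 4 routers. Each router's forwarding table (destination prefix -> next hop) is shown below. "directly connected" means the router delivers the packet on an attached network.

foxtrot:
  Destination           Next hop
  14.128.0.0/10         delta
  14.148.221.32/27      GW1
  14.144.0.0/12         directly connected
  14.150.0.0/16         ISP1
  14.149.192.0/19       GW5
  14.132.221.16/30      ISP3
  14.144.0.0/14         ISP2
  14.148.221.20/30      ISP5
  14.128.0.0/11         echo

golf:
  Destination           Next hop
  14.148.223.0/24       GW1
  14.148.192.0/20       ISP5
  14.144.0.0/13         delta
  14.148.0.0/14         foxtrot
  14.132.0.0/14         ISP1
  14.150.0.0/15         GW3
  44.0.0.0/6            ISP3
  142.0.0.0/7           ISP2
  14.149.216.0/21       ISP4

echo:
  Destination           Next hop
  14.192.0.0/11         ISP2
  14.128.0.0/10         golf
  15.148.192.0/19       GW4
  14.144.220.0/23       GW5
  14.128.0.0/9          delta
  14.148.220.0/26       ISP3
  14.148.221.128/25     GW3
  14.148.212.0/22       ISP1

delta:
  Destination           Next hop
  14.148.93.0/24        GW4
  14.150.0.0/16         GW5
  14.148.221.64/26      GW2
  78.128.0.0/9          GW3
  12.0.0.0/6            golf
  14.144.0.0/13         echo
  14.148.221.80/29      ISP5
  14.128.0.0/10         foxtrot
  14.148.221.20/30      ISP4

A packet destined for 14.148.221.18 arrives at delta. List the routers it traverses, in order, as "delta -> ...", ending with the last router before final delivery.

delta -> echo -> golf -> foxtrot

At delta: longest match for 14.148.221.18 is 14.144.0.0/13 -> echo
At echo: longest match for 14.148.221.18 is 14.128.0.0/10 -> golf
At golf: longest match for 14.148.221.18 is 14.148.0.0/14 -> foxtrot
At foxtrot: longest match for 14.148.221.18 is 14.144.0.0/12 -> directly connected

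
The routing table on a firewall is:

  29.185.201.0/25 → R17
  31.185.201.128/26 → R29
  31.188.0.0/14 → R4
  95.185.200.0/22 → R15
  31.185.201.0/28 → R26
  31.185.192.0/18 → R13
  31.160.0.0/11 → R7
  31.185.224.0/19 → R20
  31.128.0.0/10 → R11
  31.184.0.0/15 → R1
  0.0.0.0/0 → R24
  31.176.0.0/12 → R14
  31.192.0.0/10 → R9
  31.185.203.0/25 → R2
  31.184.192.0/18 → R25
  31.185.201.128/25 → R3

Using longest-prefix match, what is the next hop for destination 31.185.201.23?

Routes whose prefix contains 31.185.201.23:
  0.0.0.0/0 (default, matches everything) -> R24
  31.128.0.0/10 (31.128.0.0 - 31.191.255.255) -> R11
  31.160.0.0/11 (31.160.0.0 - 31.191.255.255) -> R7
  31.176.0.0/12 (31.176.0.0 - 31.191.255.255) -> R14
  31.184.0.0/15 (31.184.0.0 - 31.185.255.255) -> R1
  31.185.192.0/18 (31.185.192.0 - 31.185.255.255) -> R13
More-specific entries that do NOT match:
  31.185.201.0/28 (31.185.201.0 - 31.185.201.15) does not contain 31.185.201.23
  31.185.201.128/26 (31.185.201.128 - 31.185.201.191) does not contain 31.185.201.23
  29.185.201.0/25 (29.185.201.0 - 29.185.201.127) does not contain 31.185.201.23
  31.185.203.0/25 (31.185.203.0 - 31.185.203.127) does not contain 31.185.201.23
  31.185.201.128/25 (31.185.201.128 - 31.185.201.255) does not contain 31.185.201.23
  95.185.200.0/22 (95.185.200.0 - 95.185.203.255) does not contain 31.185.201.23
  31.185.224.0/19 (31.185.224.0 - 31.185.255.255) does not contain 31.185.201.23
Longest matching prefix is /18 -> next hop R13.

R13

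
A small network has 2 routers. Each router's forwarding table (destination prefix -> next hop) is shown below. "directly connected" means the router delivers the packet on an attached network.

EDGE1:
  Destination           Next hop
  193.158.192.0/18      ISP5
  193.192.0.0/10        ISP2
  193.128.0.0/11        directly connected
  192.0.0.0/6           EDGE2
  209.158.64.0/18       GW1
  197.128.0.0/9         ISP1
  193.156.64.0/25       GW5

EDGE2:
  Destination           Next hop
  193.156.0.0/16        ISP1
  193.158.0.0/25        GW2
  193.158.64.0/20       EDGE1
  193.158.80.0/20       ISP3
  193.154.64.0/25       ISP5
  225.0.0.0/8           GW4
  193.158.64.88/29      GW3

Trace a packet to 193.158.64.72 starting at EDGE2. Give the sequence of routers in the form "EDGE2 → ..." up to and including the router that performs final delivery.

EDGE2 → EDGE1

At EDGE2: longest match for 193.158.64.72 is 193.158.64.0/20 -> EDGE1
At EDGE1: longest match for 193.158.64.72 is 193.128.0.0/11 -> directly connected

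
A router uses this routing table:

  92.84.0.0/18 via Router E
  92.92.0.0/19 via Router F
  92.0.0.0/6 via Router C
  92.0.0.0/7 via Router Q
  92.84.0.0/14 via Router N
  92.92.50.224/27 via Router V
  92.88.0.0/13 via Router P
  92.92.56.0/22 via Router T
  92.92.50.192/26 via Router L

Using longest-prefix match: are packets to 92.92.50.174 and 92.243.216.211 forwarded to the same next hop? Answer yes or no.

no

92.92.50.174: longest match 92.88.0.0/13 -> Router P
92.243.216.211: longest match 92.0.0.0/7 -> Router Q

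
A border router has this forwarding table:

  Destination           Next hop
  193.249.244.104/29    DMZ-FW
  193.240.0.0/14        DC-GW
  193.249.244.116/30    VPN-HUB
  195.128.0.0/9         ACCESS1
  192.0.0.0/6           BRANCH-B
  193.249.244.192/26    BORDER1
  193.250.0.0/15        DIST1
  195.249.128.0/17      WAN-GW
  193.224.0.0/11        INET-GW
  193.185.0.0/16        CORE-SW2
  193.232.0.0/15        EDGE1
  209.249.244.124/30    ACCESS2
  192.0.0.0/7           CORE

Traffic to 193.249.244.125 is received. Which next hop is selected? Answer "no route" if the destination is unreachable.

Routes whose prefix contains 193.249.244.125:
  192.0.0.0/6 (192.0.0.0 - 195.255.255.255) -> BRANCH-B
  192.0.0.0/7 (192.0.0.0 - 193.255.255.255) -> CORE
  193.224.0.0/11 (193.224.0.0 - 193.255.255.255) -> INET-GW
More-specific entries that do NOT match:
  193.249.244.116/30 (193.249.244.116 - 193.249.244.119) does not contain 193.249.244.125
  209.249.244.124/30 (209.249.244.124 - 209.249.244.127) does not contain 193.249.244.125
  193.249.244.104/29 (193.249.244.104 - 193.249.244.111) does not contain 193.249.244.125
  193.249.244.192/26 (193.249.244.192 - 193.249.244.255) does not contain 193.249.244.125
  195.249.128.0/17 (195.249.128.0 - 195.249.255.255) does not contain 193.249.244.125
  193.185.0.0/16 (193.185.0.0 - 193.185.255.255) does not contain 193.249.244.125
  193.250.0.0/15 (193.250.0.0 - 193.251.255.255) does not contain 193.249.244.125
  193.232.0.0/15 (193.232.0.0 - 193.233.255.255) does not contain 193.249.244.125
  193.240.0.0/14 (193.240.0.0 - 193.243.255.255) does not contain 193.249.244.125
Longest matching prefix is /11 -> next hop INET-GW.

INET-GW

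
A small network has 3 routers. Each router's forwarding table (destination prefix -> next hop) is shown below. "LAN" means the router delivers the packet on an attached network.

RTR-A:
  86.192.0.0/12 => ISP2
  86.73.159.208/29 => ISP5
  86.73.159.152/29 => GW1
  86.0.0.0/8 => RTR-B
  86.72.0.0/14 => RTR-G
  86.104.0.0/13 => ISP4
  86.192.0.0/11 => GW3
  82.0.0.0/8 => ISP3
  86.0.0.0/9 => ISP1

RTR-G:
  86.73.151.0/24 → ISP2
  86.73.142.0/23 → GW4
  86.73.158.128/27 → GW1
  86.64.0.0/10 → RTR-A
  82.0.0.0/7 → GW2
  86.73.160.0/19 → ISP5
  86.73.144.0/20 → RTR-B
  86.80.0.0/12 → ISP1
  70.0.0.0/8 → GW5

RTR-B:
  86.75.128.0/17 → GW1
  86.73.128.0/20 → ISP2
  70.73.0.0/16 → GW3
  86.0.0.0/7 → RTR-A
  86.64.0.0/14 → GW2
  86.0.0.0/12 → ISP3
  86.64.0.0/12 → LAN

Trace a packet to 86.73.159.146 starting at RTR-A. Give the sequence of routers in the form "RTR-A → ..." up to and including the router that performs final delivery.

RTR-A → RTR-G → RTR-B

At RTR-A: longest match for 86.73.159.146 is 86.72.0.0/14 -> RTR-G
At RTR-G: longest match for 86.73.159.146 is 86.73.144.0/20 -> RTR-B
At RTR-B: longest match for 86.73.159.146 is 86.64.0.0/12 -> LAN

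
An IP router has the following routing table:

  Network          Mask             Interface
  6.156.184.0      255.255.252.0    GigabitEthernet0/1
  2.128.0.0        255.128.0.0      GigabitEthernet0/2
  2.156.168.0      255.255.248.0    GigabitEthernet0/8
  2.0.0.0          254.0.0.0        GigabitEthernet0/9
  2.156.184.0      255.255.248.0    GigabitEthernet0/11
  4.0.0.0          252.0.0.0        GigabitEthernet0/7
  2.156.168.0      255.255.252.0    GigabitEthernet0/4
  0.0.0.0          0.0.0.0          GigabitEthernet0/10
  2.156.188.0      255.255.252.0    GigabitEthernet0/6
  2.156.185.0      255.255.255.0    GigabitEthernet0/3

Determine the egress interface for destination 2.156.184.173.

Routes whose prefix contains 2.156.184.173:
  0.0.0.0/0 (default, matches everything) -> GigabitEthernet0/10
  2.0.0.0/7 (2.0.0.0 - 3.255.255.255) -> GigabitEthernet0/9
  2.128.0.0/9 (2.128.0.0 - 2.255.255.255) -> GigabitEthernet0/2
  2.156.184.0/21 (2.156.184.0 - 2.156.191.255) -> GigabitEthernet0/11
More-specific entries that do NOT match:
  2.156.185.0/24 (2.156.185.0 - 2.156.185.255) does not contain 2.156.184.173
  6.156.184.0/22 (6.156.184.0 - 6.156.187.255) does not contain 2.156.184.173
  2.156.168.0/22 (2.156.168.0 - 2.156.171.255) does not contain 2.156.184.173
  2.156.188.0/22 (2.156.188.0 - 2.156.191.255) does not contain 2.156.184.173
Longest matching prefix is /21 -> interface GigabitEthernet0/11.

GigabitEthernet0/11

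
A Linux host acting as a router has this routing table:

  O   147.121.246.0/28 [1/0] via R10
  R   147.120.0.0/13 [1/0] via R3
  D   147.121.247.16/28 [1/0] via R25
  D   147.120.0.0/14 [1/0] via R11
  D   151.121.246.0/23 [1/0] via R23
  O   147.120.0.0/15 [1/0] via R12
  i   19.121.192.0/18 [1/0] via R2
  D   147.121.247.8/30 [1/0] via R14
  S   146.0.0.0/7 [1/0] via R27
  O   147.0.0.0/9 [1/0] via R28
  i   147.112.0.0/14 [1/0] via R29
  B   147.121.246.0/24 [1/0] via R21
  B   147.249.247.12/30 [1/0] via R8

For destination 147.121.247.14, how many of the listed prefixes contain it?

Prefixes containing 147.121.247.14:
  146.0.0.0/7 (146.0.0.0 - 147.255.255.255)
  147.0.0.0/9 (147.0.0.0 - 147.127.255.255)
  147.120.0.0/13 (147.120.0.0 - 147.127.255.255)
  147.120.0.0/14 (147.120.0.0 - 147.123.255.255)
  147.120.0.0/15 (147.120.0.0 - 147.121.255.255)
Total matching entries: 5.

5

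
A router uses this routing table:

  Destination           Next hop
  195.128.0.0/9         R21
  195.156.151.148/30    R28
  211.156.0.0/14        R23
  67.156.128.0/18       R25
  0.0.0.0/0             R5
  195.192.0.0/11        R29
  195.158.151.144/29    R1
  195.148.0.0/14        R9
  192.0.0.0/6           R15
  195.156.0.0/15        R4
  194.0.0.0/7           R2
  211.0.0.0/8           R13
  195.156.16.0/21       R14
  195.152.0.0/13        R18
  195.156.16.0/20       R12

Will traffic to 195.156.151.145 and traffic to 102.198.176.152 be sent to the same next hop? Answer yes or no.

195.156.151.145: longest match 195.156.0.0/15 -> R4
102.198.176.152: longest match 0.0.0.0/0 -> R5

no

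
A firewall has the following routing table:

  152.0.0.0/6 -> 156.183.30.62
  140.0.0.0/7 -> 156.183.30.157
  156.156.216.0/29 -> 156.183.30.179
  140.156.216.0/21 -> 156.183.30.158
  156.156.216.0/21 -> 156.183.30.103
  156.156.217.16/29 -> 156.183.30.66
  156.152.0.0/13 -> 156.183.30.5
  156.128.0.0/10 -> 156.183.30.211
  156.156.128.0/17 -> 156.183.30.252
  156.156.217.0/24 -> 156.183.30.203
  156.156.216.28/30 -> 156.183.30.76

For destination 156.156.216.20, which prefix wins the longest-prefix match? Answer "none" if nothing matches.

156.156.216.0/21

Entries matching 156.156.216.20:
  156.128.0.0/10 (156.128.0.0 - 156.191.255.255)
  156.152.0.0/13 (156.152.0.0 - 156.159.255.255)
  156.156.128.0/17 (156.156.128.0 - 156.156.255.255)
  156.156.216.0/21 (156.156.216.0 - 156.156.223.255)
Most specific is 156.156.216.0/21.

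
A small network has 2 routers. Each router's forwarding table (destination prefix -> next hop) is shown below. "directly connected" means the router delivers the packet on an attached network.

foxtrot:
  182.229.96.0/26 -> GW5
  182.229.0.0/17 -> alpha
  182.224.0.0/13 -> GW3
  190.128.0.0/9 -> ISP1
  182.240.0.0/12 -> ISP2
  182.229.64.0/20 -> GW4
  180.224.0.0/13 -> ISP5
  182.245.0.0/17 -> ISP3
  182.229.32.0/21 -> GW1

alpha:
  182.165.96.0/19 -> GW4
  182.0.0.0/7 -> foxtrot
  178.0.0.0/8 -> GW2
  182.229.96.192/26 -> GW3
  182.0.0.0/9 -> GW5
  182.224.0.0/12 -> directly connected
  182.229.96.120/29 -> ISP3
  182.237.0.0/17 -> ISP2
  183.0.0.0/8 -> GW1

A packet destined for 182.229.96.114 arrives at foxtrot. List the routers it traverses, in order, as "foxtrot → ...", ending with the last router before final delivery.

foxtrot → alpha

At foxtrot: longest match for 182.229.96.114 is 182.229.0.0/17 -> alpha
At alpha: longest match for 182.229.96.114 is 182.224.0.0/12 -> directly connected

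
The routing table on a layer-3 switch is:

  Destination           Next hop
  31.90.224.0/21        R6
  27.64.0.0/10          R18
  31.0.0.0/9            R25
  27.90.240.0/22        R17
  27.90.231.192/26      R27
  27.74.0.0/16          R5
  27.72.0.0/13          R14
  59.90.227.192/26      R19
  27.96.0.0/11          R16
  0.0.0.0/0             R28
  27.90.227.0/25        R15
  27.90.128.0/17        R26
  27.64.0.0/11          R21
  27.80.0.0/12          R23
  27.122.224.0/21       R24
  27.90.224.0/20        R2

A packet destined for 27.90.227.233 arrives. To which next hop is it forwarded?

R2

Routes whose prefix contains 27.90.227.233:
  0.0.0.0/0 (default, matches everything) -> R28
  27.64.0.0/10 (27.64.0.0 - 27.127.255.255) -> R18
  27.64.0.0/11 (27.64.0.0 - 27.95.255.255) -> R21
  27.80.0.0/12 (27.80.0.0 - 27.95.255.255) -> R23
  27.90.128.0/17 (27.90.128.0 - 27.90.255.255) -> R26
  27.90.224.0/20 (27.90.224.0 - 27.90.239.255) -> R2
More-specific entries that do NOT match:
  27.90.231.192/26 (27.90.231.192 - 27.90.231.255) does not contain 27.90.227.233
  59.90.227.192/26 (59.90.227.192 - 59.90.227.255) does not contain 27.90.227.233
  27.90.227.0/25 (27.90.227.0 - 27.90.227.127) does not contain 27.90.227.233
  27.90.240.0/22 (27.90.240.0 - 27.90.243.255) does not contain 27.90.227.233
  31.90.224.0/21 (31.90.224.0 - 31.90.231.255) does not contain 27.90.227.233
  27.122.224.0/21 (27.122.224.0 - 27.122.231.255) does not contain 27.90.227.233
Longest matching prefix is /20 -> next hop R2.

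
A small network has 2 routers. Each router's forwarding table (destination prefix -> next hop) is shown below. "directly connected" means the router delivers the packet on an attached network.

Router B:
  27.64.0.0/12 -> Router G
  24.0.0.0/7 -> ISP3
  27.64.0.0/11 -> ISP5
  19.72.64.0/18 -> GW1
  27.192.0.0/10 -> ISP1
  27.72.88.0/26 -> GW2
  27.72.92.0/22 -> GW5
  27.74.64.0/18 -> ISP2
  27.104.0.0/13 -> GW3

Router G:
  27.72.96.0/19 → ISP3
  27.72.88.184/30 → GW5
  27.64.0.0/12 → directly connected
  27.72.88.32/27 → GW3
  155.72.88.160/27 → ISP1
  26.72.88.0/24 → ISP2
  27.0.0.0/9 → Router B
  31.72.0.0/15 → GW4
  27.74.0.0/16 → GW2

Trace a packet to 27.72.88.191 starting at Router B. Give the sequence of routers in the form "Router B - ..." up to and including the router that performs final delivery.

At Router B: longest match for 27.72.88.191 is 27.64.0.0/12 -> Router G
At Router G: longest match for 27.72.88.191 is 27.64.0.0/12 -> directly connected

Router B - Router G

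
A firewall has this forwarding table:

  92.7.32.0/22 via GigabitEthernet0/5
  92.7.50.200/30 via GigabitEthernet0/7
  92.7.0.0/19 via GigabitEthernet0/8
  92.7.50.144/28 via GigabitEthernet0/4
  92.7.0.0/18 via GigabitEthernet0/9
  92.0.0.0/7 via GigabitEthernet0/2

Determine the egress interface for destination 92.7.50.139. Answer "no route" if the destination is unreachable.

Routes whose prefix contains 92.7.50.139:
  92.0.0.0/7 (92.0.0.0 - 93.255.255.255) -> GigabitEthernet0/2
  92.7.0.0/18 (92.7.0.0 - 92.7.63.255) -> GigabitEthernet0/9
More-specific entries that do NOT match:
  92.7.50.200/30 (92.7.50.200 - 92.7.50.203) does not contain 92.7.50.139
  92.7.50.144/28 (92.7.50.144 - 92.7.50.159) does not contain 92.7.50.139
  92.7.32.0/22 (92.7.32.0 - 92.7.35.255) does not contain 92.7.50.139
  92.7.0.0/19 (92.7.0.0 - 92.7.31.255) does not contain 92.7.50.139
Longest matching prefix is /18 -> interface GigabitEthernet0/9.

GigabitEthernet0/9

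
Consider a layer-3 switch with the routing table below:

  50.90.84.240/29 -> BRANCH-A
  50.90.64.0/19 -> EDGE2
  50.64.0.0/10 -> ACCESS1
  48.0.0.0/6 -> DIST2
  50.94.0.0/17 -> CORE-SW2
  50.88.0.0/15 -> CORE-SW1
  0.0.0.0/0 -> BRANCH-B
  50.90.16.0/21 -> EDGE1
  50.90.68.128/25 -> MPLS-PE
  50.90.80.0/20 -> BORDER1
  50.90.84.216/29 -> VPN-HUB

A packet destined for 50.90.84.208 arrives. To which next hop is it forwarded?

Routes whose prefix contains 50.90.84.208:
  0.0.0.0/0 (default, matches everything) -> BRANCH-B
  48.0.0.0/6 (48.0.0.0 - 51.255.255.255) -> DIST2
  50.64.0.0/10 (50.64.0.0 - 50.127.255.255) -> ACCESS1
  50.90.64.0/19 (50.90.64.0 - 50.90.95.255) -> EDGE2
  50.90.80.0/20 (50.90.80.0 - 50.90.95.255) -> BORDER1
More-specific entries that do NOT match:
  50.90.84.240/29 (50.90.84.240 - 50.90.84.247) does not contain 50.90.84.208
  50.90.84.216/29 (50.90.84.216 - 50.90.84.223) does not contain 50.90.84.208
  50.90.68.128/25 (50.90.68.128 - 50.90.68.255) does not contain 50.90.84.208
  50.90.16.0/21 (50.90.16.0 - 50.90.23.255) does not contain 50.90.84.208
Longest matching prefix is /20 -> next hop BORDER1.

BORDER1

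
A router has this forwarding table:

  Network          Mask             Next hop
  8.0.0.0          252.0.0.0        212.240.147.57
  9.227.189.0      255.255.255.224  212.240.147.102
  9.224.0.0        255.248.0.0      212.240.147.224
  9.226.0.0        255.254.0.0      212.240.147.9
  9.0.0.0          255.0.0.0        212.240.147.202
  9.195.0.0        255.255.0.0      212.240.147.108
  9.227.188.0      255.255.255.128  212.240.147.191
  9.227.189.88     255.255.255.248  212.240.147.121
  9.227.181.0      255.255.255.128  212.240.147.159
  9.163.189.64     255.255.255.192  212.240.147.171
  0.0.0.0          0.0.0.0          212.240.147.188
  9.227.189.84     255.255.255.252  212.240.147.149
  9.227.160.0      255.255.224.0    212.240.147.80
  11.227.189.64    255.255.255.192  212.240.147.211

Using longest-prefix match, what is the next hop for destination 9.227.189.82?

212.240.147.80

Routes whose prefix contains 9.227.189.82:
  0.0.0.0/0 (default, matches everything) -> 212.240.147.188
  8.0.0.0/6 (8.0.0.0 - 11.255.255.255) -> 212.240.147.57
  9.0.0.0/8 (9.0.0.0 - 9.255.255.255) -> 212.240.147.202
  9.224.0.0/13 (9.224.0.0 - 9.231.255.255) -> 212.240.147.224
  9.226.0.0/15 (9.226.0.0 - 9.227.255.255) -> 212.240.147.9
  9.227.160.0/19 (9.227.160.0 - 9.227.191.255) -> 212.240.147.80
More-specific entries that do NOT match:
  9.227.189.84/30 (9.227.189.84 - 9.227.189.87) does not contain 9.227.189.82
  9.227.189.88/29 (9.227.189.88 - 9.227.189.95) does not contain 9.227.189.82
  9.227.189.0/27 (9.227.189.0 - 9.227.189.31) does not contain 9.227.189.82
  9.163.189.64/26 (9.163.189.64 - 9.163.189.127) does not contain 9.227.189.82
  11.227.189.64/26 (11.227.189.64 - 11.227.189.127) does not contain 9.227.189.82
  9.227.188.0/25 (9.227.188.0 - 9.227.188.127) does not contain 9.227.189.82
  9.227.181.0/25 (9.227.181.0 - 9.227.181.127) does not contain 9.227.189.82
Longest matching prefix is /19 -> next hop 212.240.147.80.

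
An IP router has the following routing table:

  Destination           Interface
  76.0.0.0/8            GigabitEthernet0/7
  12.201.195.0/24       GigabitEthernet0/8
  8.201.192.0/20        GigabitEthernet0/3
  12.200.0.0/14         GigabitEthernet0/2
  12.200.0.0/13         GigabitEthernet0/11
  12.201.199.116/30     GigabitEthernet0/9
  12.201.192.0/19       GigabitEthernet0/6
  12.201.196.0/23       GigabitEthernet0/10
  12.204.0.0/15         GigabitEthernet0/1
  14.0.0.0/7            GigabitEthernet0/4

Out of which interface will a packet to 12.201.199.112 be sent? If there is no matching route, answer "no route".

GigabitEthernet0/6

Routes whose prefix contains 12.201.199.112:
  12.200.0.0/13 (12.200.0.0 - 12.207.255.255) -> GigabitEthernet0/11
  12.200.0.0/14 (12.200.0.0 - 12.203.255.255) -> GigabitEthernet0/2
  12.201.192.0/19 (12.201.192.0 - 12.201.223.255) -> GigabitEthernet0/6
More-specific entries that do NOT match:
  12.201.199.116/30 (12.201.199.116 - 12.201.199.119) does not contain 12.201.199.112
  12.201.195.0/24 (12.201.195.0 - 12.201.195.255) does not contain 12.201.199.112
  12.201.196.0/23 (12.201.196.0 - 12.201.197.255) does not contain 12.201.199.112
  8.201.192.0/20 (8.201.192.0 - 8.201.207.255) does not contain 12.201.199.112
Longest matching prefix is /19 -> interface GigabitEthernet0/6.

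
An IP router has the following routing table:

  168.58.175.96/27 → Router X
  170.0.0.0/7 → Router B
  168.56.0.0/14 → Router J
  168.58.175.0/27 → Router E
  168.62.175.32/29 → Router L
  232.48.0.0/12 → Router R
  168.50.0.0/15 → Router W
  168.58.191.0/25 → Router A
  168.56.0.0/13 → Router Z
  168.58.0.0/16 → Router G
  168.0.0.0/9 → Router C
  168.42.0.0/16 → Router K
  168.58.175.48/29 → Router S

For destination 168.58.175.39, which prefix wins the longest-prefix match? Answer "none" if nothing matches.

168.58.0.0/16

Entries matching 168.58.175.39:
  168.0.0.0/9 (168.0.0.0 - 168.127.255.255)
  168.56.0.0/13 (168.56.0.0 - 168.63.255.255)
  168.56.0.0/14 (168.56.0.0 - 168.59.255.255)
  168.58.0.0/16 (168.58.0.0 - 168.58.255.255)
Most specific is 168.58.0.0/16.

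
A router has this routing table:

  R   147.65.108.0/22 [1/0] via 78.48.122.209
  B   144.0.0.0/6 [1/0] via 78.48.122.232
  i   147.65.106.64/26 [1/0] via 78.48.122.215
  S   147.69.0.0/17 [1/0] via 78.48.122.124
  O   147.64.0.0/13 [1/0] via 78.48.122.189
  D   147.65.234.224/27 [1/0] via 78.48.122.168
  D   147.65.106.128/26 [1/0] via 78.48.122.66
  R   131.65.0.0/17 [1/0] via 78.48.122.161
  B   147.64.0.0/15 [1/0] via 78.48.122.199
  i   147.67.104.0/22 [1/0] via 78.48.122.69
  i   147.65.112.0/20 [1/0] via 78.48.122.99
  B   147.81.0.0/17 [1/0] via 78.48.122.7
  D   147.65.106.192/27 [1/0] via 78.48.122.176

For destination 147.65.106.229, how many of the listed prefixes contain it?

Prefixes containing 147.65.106.229:
  144.0.0.0/6 (144.0.0.0 - 147.255.255.255)
  147.64.0.0/13 (147.64.0.0 - 147.71.255.255)
  147.64.0.0/15 (147.64.0.0 - 147.65.255.255)
Total matching entries: 3.

3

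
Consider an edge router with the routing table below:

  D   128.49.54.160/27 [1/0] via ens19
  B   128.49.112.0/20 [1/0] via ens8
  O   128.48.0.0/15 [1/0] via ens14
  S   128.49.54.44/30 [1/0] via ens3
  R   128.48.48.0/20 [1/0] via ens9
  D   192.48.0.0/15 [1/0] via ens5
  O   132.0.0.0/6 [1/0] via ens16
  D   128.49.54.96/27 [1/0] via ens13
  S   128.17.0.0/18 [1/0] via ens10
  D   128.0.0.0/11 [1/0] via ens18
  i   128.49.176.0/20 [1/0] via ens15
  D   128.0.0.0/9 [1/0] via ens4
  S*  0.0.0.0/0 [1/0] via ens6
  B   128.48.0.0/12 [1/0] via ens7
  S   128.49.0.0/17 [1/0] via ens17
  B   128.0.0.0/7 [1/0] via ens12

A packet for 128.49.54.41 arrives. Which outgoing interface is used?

Routes whose prefix contains 128.49.54.41:
  0.0.0.0/0 (default, matches everything) -> ens6
  128.0.0.0/7 (128.0.0.0 - 129.255.255.255) -> ens12
  128.0.0.0/9 (128.0.0.0 - 128.127.255.255) -> ens4
  128.48.0.0/12 (128.48.0.0 - 128.63.255.255) -> ens7
  128.48.0.0/15 (128.48.0.0 - 128.49.255.255) -> ens14
  128.49.0.0/17 (128.49.0.0 - 128.49.127.255) -> ens17
More-specific entries that do NOT match:
  128.49.54.44/30 (128.49.54.44 - 128.49.54.47) does not contain 128.49.54.41
  128.49.54.160/27 (128.49.54.160 - 128.49.54.191) does not contain 128.49.54.41
  128.49.54.96/27 (128.49.54.96 - 128.49.54.127) does not contain 128.49.54.41
  128.49.112.0/20 (128.49.112.0 - 128.49.127.255) does not contain 128.49.54.41
  128.48.48.0/20 (128.48.48.0 - 128.48.63.255) does not contain 128.49.54.41
  128.49.176.0/20 (128.49.176.0 - 128.49.191.255) does not contain 128.49.54.41
  128.17.0.0/18 (128.17.0.0 - 128.17.63.255) does not contain 128.49.54.41
Longest matching prefix is /17 -> interface ens17.

ens17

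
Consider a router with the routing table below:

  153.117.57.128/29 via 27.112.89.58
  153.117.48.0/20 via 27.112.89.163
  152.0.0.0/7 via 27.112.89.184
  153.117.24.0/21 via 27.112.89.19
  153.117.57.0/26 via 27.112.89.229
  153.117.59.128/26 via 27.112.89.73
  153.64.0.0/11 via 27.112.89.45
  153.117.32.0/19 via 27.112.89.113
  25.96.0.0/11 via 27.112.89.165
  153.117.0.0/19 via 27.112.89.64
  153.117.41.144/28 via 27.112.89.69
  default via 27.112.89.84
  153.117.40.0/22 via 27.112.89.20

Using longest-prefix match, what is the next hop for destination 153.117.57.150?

27.112.89.163

Routes whose prefix contains 153.117.57.150:
  0.0.0.0/0 (default, matches everything) -> 27.112.89.84
  152.0.0.0/7 (152.0.0.0 - 153.255.255.255) -> 27.112.89.184
  153.117.32.0/19 (153.117.32.0 - 153.117.63.255) -> 27.112.89.113
  153.117.48.0/20 (153.117.48.0 - 153.117.63.255) -> 27.112.89.163
More-specific entries that do NOT match:
  153.117.57.128/29 (153.117.57.128 - 153.117.57.135) does not contain 153.117.57.150
  153.117.41.144/28 (153.117.41.144 - 153.117.41.159) does not contain 153.117.57.150
  153.117.57.0/26 (153.117.57.0 - 153.117.57.63) does not contain 153.117.57.150
  153.117.59.128/26 (153.117.59.128 - 153.117.59.191) does not contain 153.117.57.150
  153.117.40.0/22 (153.117.40.0 - 153.117.43.255) does not contain 153.117.57.150
  153.117.24.0/21 (153.117.24.0 - 153.117.31.255) does not contain 153.117.57.150
Longest matching prefix is /20 -> next hop 27.112.89.163.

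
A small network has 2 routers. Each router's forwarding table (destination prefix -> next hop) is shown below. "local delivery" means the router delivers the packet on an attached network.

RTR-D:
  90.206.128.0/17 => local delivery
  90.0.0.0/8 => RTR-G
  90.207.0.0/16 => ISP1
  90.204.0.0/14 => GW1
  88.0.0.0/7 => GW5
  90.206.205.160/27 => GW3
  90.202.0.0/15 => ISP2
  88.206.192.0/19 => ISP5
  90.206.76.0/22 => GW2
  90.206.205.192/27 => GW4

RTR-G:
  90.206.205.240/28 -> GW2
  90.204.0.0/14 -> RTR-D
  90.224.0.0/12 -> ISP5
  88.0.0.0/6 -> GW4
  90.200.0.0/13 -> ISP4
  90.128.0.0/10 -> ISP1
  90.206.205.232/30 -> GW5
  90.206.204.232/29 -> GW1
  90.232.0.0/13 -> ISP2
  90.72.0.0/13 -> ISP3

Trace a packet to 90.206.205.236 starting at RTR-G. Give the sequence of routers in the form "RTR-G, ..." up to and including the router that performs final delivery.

At RTR-G: longest match for 90.206.205.236 is 90.204.0.0/14 -> RTR-D
At RTR-D: longest match for 90.206.205.236 is 90.206.128.0/17 -> local delivery

RTR-G, RTR-D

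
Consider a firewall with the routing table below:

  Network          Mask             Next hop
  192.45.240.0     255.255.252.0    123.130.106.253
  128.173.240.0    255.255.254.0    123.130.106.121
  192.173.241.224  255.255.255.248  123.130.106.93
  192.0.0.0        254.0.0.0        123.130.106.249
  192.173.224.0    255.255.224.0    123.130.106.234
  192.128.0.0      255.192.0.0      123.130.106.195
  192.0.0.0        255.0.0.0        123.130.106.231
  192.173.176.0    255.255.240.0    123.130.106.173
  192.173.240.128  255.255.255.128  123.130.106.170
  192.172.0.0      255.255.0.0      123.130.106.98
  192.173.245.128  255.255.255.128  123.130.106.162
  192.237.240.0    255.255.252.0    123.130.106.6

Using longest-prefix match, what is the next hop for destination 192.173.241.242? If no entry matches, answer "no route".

Routes whose prefix contains 192.173.241.242:
  192.0.0.0/7 (192.0.0.0 - 193.255.255.255) -> 123.130.106.249
  192.0.0.0/8 (192.0.0.0 - 192.255.255.255) -> 123.130.106.231
  192.128.0.0/10 (192.128.0.0 - 192.191.255.255) -> 123.130.106.195
  192.173.224.0/19 (192.173.224.0 - 192.173.255.255) -> 123.130.106.234
More-specific entries that do NOT match:
  192.173.241.224/29 (192.173.241.224 - 192.173.241.231) does not contain 192.173.241.242
  192.173.240.128/25 (192.173.240.128 - 192.173.240.255) does not contain 192.173.241.242
  192.173.245.128/25 (192.173.245.128 - 192.173.245.255) does not contain 192.173.241.242
  128.173.240.0/23 (128.173.240.0 - 128.173.241.255) does not contain 192.173.241.242
  192.45.240.0/22 (192.45.240.0 - 192.45.243.255) does not contain 192.173.241.242
  192.237.240.0/22 (192.237.240.0 - 192.237.243.255) does not contain 192.173.241.242
  192.173.176.0/20 (192.173.176.0 - 192.173.191.255) does not contain 192.173.241.242
Longest matching prefix is /19 -> next hop 123.130.106.234.

123.130.106.234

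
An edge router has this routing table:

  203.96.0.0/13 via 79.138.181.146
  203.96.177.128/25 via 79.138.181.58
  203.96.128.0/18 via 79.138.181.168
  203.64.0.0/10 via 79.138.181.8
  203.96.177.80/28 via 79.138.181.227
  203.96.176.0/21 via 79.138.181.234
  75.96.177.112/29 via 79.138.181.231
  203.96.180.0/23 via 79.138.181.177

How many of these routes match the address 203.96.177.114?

Prefixes containing 203.96.177.114:
  203.64.0.0/10 (203.64.0.0 - 203.127.255.255)
  203.96.0.0/13 (203.96.0.0 - 203.103.255.255)
  203.96.128.0/18 (203.96.128.0 - 203.96.191.255)
  203.96.176.0/21 (203.96.176.0 - 203.96.183.255)
Total matching entries: 4.

4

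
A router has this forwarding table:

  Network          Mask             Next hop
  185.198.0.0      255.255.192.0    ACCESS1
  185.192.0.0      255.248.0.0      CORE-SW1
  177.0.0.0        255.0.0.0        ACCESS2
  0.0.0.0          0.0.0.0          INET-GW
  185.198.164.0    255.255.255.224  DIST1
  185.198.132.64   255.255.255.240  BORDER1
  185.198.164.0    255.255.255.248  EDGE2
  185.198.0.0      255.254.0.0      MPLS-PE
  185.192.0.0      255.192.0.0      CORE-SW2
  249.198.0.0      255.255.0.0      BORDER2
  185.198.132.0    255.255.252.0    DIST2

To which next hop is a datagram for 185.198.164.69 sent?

MPLS-PE

Routes whose prefix contains 185.198.164.69:
  0.0.0.0/0 (default, matches everything) -> INET-GW
  185.192.0.0/10 (185.192.0.0 - 185.255.255.255) -> CORE-SW2
  185.192.0.0/13 (185.192.0.0 - 185.199.255.255) -> CORE-SW1
  185.198.0.0/15 (185.198.0.0 - 185.199.255.255) -> MPLS-PE
More-specific entries that do NOT match:
  185.198.164.0/29 (185.198.164.0 - 185.198.164.7) does not contain 185.198.164.69
  185.198.132.64/28 (185.198.132.64 - 185.198.132.79) does not contain 185.198.164.69
  185.198.164.0/27 (185.198.164.0 - 185.198.164.31) does not contain 185.198.164.69
  185.198.132.0/22 (185.198.132.0 - 185.198.135.255) does not contain 185.198.164.69
  185.198.0.0/18 (185.198.0.0 - 185.198.63.255) does not contain 185.198.164.69
  249.198.0.0/16 (249.198.0.0 - 249.198.255.255) does not contain 185.198.164.69
Longest matching prefix is /15 -> next hop MPLS-PE.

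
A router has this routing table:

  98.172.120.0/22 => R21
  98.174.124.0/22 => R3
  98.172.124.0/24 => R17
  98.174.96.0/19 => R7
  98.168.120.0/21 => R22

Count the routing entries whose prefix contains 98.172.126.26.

No listed prefix contains 98.172.126.26.
Total matching entries: 0.

0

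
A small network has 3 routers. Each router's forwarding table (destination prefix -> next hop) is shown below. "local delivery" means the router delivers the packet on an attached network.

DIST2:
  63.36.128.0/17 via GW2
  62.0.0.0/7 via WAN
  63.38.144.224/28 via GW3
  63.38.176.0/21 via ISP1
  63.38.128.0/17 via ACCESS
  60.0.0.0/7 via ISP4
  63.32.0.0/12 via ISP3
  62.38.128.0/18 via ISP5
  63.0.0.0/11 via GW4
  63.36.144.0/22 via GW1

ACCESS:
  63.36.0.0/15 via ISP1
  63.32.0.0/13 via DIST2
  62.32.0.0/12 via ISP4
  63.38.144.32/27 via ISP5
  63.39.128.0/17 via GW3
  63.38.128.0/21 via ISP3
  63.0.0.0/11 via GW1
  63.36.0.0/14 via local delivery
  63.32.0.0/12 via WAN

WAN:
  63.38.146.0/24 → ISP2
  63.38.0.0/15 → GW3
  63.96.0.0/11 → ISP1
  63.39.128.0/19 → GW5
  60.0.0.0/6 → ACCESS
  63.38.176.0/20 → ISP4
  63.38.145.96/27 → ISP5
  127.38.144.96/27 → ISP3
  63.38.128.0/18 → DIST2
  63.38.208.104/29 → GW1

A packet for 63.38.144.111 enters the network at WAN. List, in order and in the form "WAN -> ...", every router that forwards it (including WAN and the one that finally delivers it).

At WAN: longest match for 63.38.144.111 is 63.38.128.0/18 -> DIST2
At DIST2: longest match for 63.38.144.111 is 63.38.128.0/17 -> ACCESS
At ACCESS: longest match for 63.38.144.111 is 63.36.0.0/14 -> local delivery

WAN -> DIST2 -> ACCESS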